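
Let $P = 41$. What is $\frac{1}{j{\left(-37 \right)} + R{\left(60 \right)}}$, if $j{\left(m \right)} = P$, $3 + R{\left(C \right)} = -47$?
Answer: $- \frac{1}{9} \approx -0.11111$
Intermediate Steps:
$R{\left(C \right)} = -50$ ($R{\left(C \right)} = -3 - 47 = -50$)
$j{\left(m \right)} = 41$
$\frac{1}{j{\left(-37 \right)} + R{\left(60 \right)}} = \frac{1}{41 - 50} = \frac{1}{-9} = - \frac{1}{9}$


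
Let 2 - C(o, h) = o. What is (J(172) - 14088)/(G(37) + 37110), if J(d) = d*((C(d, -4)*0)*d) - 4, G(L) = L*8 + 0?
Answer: -7046/18703 ≈ -0.37673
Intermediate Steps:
C(o, h) = 2 - o
G(L) = 8*L (G(L) = 8*L + 0 = 8*L)
J(d) = -4 (J(d) = d*(((2 - d)*0)*d) - 4 = d*(0*d) - 4 = d*0 - 4 = 0 - 4 = -4)
(J(172) - 14088)/(G(37) + 37110) = (-4 - 14088)/(8*37 + 37110) = -14092/(296 + 37110) = -14092/37406 = -14092*1/37406 = -7046/18703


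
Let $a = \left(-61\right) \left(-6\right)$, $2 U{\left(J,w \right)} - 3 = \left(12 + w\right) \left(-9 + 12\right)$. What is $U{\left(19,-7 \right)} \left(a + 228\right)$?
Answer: $5346$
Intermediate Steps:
$U{\left(J,w \right)} = \frac{39}{2} + \frac{3 w}{2}$ ($U{\left(J,w \right)} = \frac{3}{2} + \frac{\left(12 + w\right) \left(-9 + 12\right)}{2} = \frac{3}{2} + \frac{\left(12 + w\right) 3}{2} = \frac{3}{2} + \frac{36 + 3 w}{2} = \frac{3}{2} + \left(18 + \frac{3 w}{2}\right) = \frac{39}{2} + \frac{3 w}{2}$)
$a = 366$
$U{\left(19,-7 \right)} \left(a + 228\right) = \left(\frac{39}{2} + \frac{3}{2} \left(-7\right)\right) \left(366 + 228\right) = \left(\frac{39}{2} - \frac{21}{2}\right) 594 = 9 \cdot 594 = 5346$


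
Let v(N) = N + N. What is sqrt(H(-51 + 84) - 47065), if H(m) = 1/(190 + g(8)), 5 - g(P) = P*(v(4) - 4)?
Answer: I*sqrt(1250469822)/163 ≈ 216.94*I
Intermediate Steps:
v(N) = 2*N
g(P) = 5 - 4*P (g(P) = 5 - P*(2*4 - 4) = 5 - P*(8 - 4) = 5 - P*4 = 5 - 4*P)
H(m) = 1/163 (H(m) = 1/(190 + (5 - 4*8)) = 1/(190 + (5 - 32)) = 1/(190 - 27) = 1/163)
sqrt(H(-51 + 84) - 47065) = sqrt(1/163 - 47065) = sqrt(-7671594/163) = I*sqrt(1250469822)/163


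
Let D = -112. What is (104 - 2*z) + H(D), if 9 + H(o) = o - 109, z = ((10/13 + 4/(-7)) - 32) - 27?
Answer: -764/91 ≈ -8.3956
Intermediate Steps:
z = -5351/91 (z = ((10*(1/13) + 4*(-⅐)) - 32) - 27 = ((10/13 - 4/7) - 32) - 27 = (18/91 - 32) - 27 = -2894/91 - 27 = -5351/91 ≈ -58.802)
H(o) = -118 + o (H(o) = -9 + (o - 109) = -9 + (-109 + o) = -118 + o)
(104 - 2*z) + H(D) = (104 - 2*(-5351/91)) + (-118 - 112) = (104 + 10702/91) - 230 = 20166/91 - 230 = -764/91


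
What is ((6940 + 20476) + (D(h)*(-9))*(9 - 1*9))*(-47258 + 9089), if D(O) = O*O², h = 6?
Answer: -1046441304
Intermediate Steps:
D(O) = O³
((6940 + 20476) + (D(h)*(-9))*(9 - 1*9))*(-47258 + 9089) = ((6940 + 20476) + (6³*(-9))*(9 - 1*9))*(-47258 + 9089) = (27416 + (216*(-9))*(9 - 9))*(-38169) = (27416 - 1944*0)*(-38169) = (27416 + 0)*(-38169) = 27416*(-38169) = -1046441304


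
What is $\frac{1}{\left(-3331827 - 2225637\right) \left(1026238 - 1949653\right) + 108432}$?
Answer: $\frac{1}{5131845727992} \approx 1.9486 \cdot 10^{-13}$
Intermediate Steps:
$\frac{1}{\left(-3331827 - 2225637\right) \left(1026238 - 1949653\right) + 108432} = \frac{1}{\left(-5557464\right) \left(-923415\right) + 108432} = \frac{1}{5131845619560 + 108432} = \frac{1}{5131845727992}$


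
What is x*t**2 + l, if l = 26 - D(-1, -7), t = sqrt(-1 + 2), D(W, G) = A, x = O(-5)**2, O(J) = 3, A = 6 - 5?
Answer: 34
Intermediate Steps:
A = 1
x = 9 (x = 3**2 = 9)
D(W, G) = 1
t = 1 (t = sqrt(1) = 1)
l = 25 (l = 26 - 1*1 = 26 - 1 = 25)
x*t**2 + l = 9*1**2 + 25 = 9*1 + 25 = 9 + 25 = 34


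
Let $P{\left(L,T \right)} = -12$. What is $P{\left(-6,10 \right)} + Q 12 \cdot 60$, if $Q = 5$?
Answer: $3588$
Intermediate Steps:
$P{\left(-6,10 \right)} + Q 12 \cdot 60 = -12 + 5 \cdot 12 \cdot 60 = -12 + 60 \cdot 60 = -12 + 3600 = 3588$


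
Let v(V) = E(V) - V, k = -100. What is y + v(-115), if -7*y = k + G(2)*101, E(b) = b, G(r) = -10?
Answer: 1110/7 ≈ 158.57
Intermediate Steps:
y = 1110/7 (y = -(-100 - 10*101)/7 = -(-100 - 1010)/7 = -⅐*(-1110) = 1110/7 ≈ 158.57)
v(V) = 0 (v(V) = V - V = 0)
y + v(-115) = 1110/7 + 0 = 1110/7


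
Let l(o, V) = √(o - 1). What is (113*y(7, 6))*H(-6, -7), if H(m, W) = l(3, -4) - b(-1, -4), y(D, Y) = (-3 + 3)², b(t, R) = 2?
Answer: 0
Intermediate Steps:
y(D, Y) = 0 (y(D, Y) = 0² = 0)
l(o, V) = √(-1 + o)
H(m, W) = -2 + √2 (H(m, W) = √(-1 + 3) - 1*2 = √2 - 2 = -2 + √2)
(113*y(7, 6))*H(-6, -7) = (113*0)*(-2 + √2) = 0*(-2 + √2) = 0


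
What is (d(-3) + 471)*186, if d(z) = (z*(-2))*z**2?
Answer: 97650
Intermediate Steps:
d(z) = -2*z**3 (d(z) = (-2*z)*z**2 = -2*z**3)
(d(-3) + 471)*186 = (-2*(-3)**3 + 471)*186 = (-2*(-27) + 471)*186 = (54 + 471)*186 = 525*186 = 97650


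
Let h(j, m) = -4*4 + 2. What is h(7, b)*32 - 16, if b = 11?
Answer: -464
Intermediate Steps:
h(j, m) = -14 (h(j, m) = -16 + 2 = -14)
h(7, b)*32 - 16 = -14*32 - 16 = -448 - 16 = -464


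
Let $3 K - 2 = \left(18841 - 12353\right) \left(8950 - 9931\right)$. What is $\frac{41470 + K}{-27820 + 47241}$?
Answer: $- \frac{6240316}{58263} \approx -107.11$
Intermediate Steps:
$K = - \frac{6364726}{3}$ ($K = \frac{2}{3} + \frac{\left(18841 - 12353\right) \left(8950 - 9931\right)}{3} = \frac{2}{3} + \frac{6488 \left(-981\right)}{3} = \frac{2}{3} + \frac{1}{3} \left(-6364728\right) = \frac{2}{3} - 2121576 = - \frac{6364726}{3} \approx -2.1216 \cdot 10^{6}$)
$\frac{41470 + K}{-27820 + 47241} = \frac{41470 - \frac{6364726}{3}}{-27820 + 47241} = - \frac{6240316}{3 \cdot 19421} = \left(- \frac{6240316}{3}\right) \frac{1}{19421} = - \frac{6240316}{58263}$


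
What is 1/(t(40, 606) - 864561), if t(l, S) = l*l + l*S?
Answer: -1/838721 ≈ -1.1923e-6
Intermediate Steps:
t(l, S) = l² + S*l
1/(t(40, 606) - 864561) = 1/(40*(606 + 40) - 864561) = 1/(40*646 - 864561) = 1/(25840 - 864561) = 1/(-838721) = -1/838721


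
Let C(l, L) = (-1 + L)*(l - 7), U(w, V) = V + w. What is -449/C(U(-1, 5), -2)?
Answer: -449/9 ≈ -49.889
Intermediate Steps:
C(l, L) = (-1 + L)*(-7 + l)
-449/C(U(-1, 5), -2) = -449/(7 - (5 - 1) - 7*(-2) - 2*(5 - 1)) = -449/(7 - 1*4 + 14 - 2*4) = -449/(7 - 4 + 14 - 8) = -449/9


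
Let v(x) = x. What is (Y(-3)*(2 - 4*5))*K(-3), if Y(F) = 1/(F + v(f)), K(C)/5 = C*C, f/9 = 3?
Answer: -135/4 ≈ -33.750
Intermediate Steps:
f = 27 (f = 9*3 = 27)
K(C) = 5*C**2 (K(C) = 5*(C*C) = 5*C**2)
Y(F) = 1/(27 + F) (Y(F) = 1/(F + 27) = 1/(27 + F))
(Y(-3)*(2 - 4*5))*K(-3) = ((2 - 4*5)/(27 - 3))*(5*(-3)**2) = ((2 - 20)/24)*(5*9) = ((1/24)*(-18))*45 = -3/4*45 = -135/4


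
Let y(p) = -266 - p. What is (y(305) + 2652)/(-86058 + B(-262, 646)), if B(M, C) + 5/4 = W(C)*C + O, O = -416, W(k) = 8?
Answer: -8324/325229 ≈ -0.025594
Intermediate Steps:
B(M, C) = -1669/4 + 8*C (B(M, C) = -5/4 + (8*C - 416) = -5/4 + (-416 + 8*C) = -1669/4 + 8*C)
(y(305) + 2652)/(-86058 + B(-262, 646)) = ((-266 - 1*305) + 2652)/(-86058 + (-1669/4 + 8*646)) = ((-266 - 305) + 2652)/(-86058 + (-1669/4 + 5168)) = (-571 + 2652)/(-86058 + 19003/4) = 2081/(-325229/4) = 2081*(-4/325229) = -8324/325229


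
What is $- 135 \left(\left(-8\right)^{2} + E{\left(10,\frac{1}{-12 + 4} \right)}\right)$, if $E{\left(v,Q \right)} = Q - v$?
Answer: $- \frac{58185}{8} \approx -7273.1$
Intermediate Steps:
$- 135 \left(\left(-8\right)^{2} + E{\left(10,\frac{1}{-12 + 4} \right)}\right) = - 135 \left(\left(-8\right)^{2} + \left(\frac{1}{-12 + 4} - 10\right)\right) = - 135 \left(64 - \left(10 - \frac{1}{-8}\right)\right) = - 135 \left(64 - \frac{81}{8}\right) = \left(-135\right) \frac{431}{8} = - \frac{58185}{8}$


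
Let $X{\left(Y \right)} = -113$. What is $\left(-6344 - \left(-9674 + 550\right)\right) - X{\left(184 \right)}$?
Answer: $2893$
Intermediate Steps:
$\left(-6344 - \left(-9674 + 550\right)\right) - X{\left(184 \right)} = \left(-6344 - \left(-9674 + 550\right)\right) - -113 = \left(-6344 - -9124\right) + 113 = \left(-6344 + 9124\right) + 113 = 2780 + 113 = 2893$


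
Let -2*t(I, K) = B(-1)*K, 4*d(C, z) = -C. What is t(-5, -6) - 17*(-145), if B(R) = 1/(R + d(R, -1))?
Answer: 2461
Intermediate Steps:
d(C, z) = -C/4 (d(C, z) = (-C)/4 = -C/4)
B(R) = 4/(3*R) (B(R) = 1/(R - R/4) = 1/(3*R/4) = 4/(3*R))
t(I, K) = 2*K/3 (t(I, K) = -(4/3)/(-1)*K/2 = -(4/3)*(-1)*K/2 = -(-2)*K/3 = 2*K/3)
t(-5, -6) - 17*(-145) = (⅔)*(-6) - 17*(-145) = -4 + 2465 = 2461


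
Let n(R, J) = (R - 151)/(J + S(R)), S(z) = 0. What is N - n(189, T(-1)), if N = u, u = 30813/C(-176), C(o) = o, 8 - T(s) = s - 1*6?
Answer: -468883/2640 ≈ -177.61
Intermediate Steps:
T(s) = 14 - s (T(s) = 8 - (s - 1*6) = 8 - (s - 6) = 8 - (-6 + s) = 8 + (6 - s) = 14 - s)
n(R, J) = (-151 + R)/J (n(R, J) = (R - 151)/(J + 0) = (-151 + R)/J)
u = -30813/176 (u = 30813/(-176) = 30813*(-1/176) = -30813/176 ≈ -175.07)
N = -30813/176 ≈ -175.07
N - n(189, T(-1)) = -30813/176 - (-151 + 189)/(14 - 1*(-1)) = -30813/176 - 38/(14 + 1) = -30813/176 - 38/15 = -468883/2640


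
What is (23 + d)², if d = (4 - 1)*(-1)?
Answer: 400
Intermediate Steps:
d = -3 (d = 3*(-1) = -3)
(23 + d)² = (23 - 3)² = 20² = 400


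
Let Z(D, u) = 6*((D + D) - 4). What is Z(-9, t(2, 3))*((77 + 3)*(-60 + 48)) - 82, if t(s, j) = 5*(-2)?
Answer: 126638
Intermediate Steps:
t(s, j) = -10
Z(D, u) = -24 + 12*D (Z(D, u) = 6*(2*D - 4) = 6*(-4 + 2*D) = -24 + 12*D)
Z(-9, t(2, 3))*((77 + 3)*(-60 + 48)) - 82 = (-24 + 12*(-9))*((77 + 3)*(-60 + 48)) - 82 = (-24 - 108)*(80*(-12)) - 82 = -132*(-960) - 82 = 126720 - 82 = 126638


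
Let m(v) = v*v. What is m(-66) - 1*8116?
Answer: -3760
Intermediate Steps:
m(v) = v**2
m(-66) - 1*8116 = (-66)**2 - 1*8116 = 4356 - 8116 = -3760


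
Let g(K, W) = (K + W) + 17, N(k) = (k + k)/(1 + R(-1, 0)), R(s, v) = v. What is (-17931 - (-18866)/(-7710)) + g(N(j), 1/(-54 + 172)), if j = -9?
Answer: -8158196719/454890 ≈ -17934.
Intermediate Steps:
N(k) = 2*k (N(k) = (k + k)/(1 + 0) = (2*k)/1 = (2*k)*1 = 2*k)
g(K, W) = 17 + K + W
(-17931 - (-18866)/(-7710)) + g(N(j), 1/(-54 + 172)) = (-17931 - (-18866)/(-7710)) + (17 + 2*(-9) + 1/(-54 + 172)) = (-17931 - (-18866)*(-1)/7710) + (17 - 18 + 1/118) = (-17931 - 1*9433/3855) + (17 - 18 + 1/118) = (-17931 - 9433/3855) - 117/118 = -69133438/3855 - 117/118 = -8158196719/454890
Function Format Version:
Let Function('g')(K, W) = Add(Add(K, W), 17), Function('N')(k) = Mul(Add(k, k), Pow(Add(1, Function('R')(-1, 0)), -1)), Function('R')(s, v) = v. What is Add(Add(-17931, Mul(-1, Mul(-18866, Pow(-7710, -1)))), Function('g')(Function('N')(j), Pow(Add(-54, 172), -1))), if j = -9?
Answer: Rational(-8158196719, 454890) ≈ -17934.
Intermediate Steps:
Function('N')(k) = Mul(2, k) (Function('N')(k) = Mul(Add(k, k), Pow(Add(1, 0), -1)) = Mul(Mul(2, k), Pow(1, -1)) = Mul(Mul(2, k), 1) = Mul(2, k))
Function('g')(K, W) = Add(17, K, W)
Add(Add(-17931, Mul(-1, Mul(-18866, Pow(-7710, -1)))), Function('g')(Function('N')(j), Pow(Add(-54, 172), -1))) = Add(Add(-17931, Mul(-1, Mul(-18866, Pow(-7710, -1)))), Add(17, Mul(2, -9), Pow(Add(-54, 172), -1))) = Add(Add(-17931, Mul(-1, Mul(-18866, Rational(-1, 7710)))), Add(17, -18, Pow(118, -1))) = Add(Add(-17931, Mul(-1, Rational(9433, 3855))), Add(17, -18, Rational(1, 118))) = Add(Add(-17931, Rational(-9433, 3855)), Rational(-117, 118)) = Add(Rational(-69133438, 3855), Rational(-117, 118)) = Rational(-8158196719, 454890)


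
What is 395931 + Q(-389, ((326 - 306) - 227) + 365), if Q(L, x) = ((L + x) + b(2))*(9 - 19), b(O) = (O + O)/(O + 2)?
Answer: 398231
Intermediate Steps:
b(O) = 2*O/(2 + O) (b(O) = (2*O)/(2 + O) = 2*O/(2 + O))
Q(L, x) = -10 - 10*L - 10*x (Q(L, x) = ((L + x) + 2*2/(2 + 2))*(9 - 19) = ((L + x) + 2*2/4)*(-10) = ((L + x) + 2*2*(1/4))*(-10) = ((L + x) + 1)*(-10) = (1 + L + x)*(-10) = -10 - 10*L - 10*x)
395931 + Q(-389, ((326 - 306) - 227) + 365) = 395931 + (-10 - 10*(-389) - 10*(((326 - 306) - 227) + 365)) = 395931 + (-10 + 3890 - 10*((20 - 227) + 365)) = 395931 + (-10 + 3890 - 10*(-207 + 365)) = 395931 + (-10 + 3890 - 10*158) = 395931 + (-10 + 3890 - 1580) = 395931 + 2300 = 398231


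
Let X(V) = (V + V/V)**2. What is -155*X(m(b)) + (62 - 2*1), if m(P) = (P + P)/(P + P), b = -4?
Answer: -560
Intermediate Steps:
m(P) = 1 (m(P) = (2*P)/((2*P)) = (2*P)*(1/(2*P)) = 1)
X(V) = (1 + V)**2 (X(V) = (V + 1)**2 = (1 + V)**2)
-155*X(m(b)) + (62 - 2*1) = -155*(1 + 1)**2 + (62 - 2*1) = -155*2**2 + (62 - 2) = -155*4 + 60 = -620 + 60 = -560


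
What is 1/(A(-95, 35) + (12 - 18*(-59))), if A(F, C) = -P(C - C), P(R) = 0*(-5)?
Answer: 1/1074 ≈ 0.00093110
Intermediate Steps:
P(R) = 0
A(F, C) = 0 (A(F, C) = -1*0 = 0)
1/(A(-95, 35) + (12 - 18*(-59))) = 1/(0 + (12 - 18*(-59))) = 1/(0 + (12 + 1062)) = 1/(0 + 1074) = 1/1074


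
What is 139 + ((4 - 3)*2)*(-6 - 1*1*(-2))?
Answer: 131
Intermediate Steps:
139 + ((4 - 3)*2)*(-6 - 1*1*(-2)) = 139 + (1*2)*(-6 - 1*(-2)) = 139 + 2*(-6 + 2) = 139 + 2*(-4) = 139 - 8 = 131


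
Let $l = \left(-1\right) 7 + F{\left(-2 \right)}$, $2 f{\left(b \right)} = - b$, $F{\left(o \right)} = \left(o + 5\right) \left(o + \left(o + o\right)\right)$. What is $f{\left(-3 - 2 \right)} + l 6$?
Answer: $- \frac{295}{2} \approx -147.5$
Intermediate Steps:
$F{\left(o \right)} = 3 o \left(5 + o\right)$ ($F{\left(o \right)} = \left(5 + o\right) \left(o + 2 o\right) = \left(5 + o\right) 3 o = 3 o \left(5 + o\right)$)
$f{\left(b \right)} = - \frac{b}{2}$ ($f{\left(b \right)} = \frac{\left(-1\right) b}{2} = - \frac{b}{2}$)
$l = -25$ ($l = \left(-1\right) 7 + 3 \left(-2\right) \left(5 - 2\right) = -7 + 3 \left(-2\right) 3 = -7 - 18 = -25$)
$f{\left(-3 - 2 \right)} + l 6 = - \frac{-3 - 2}{2} - 150 = \left(- \frac{1}{2}\right) \left(-5\right) - 150 = \frac{5}{2} - 150 = - \frac{295}{2}$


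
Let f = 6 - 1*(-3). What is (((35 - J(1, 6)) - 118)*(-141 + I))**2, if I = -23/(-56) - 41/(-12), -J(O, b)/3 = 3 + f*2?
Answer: 13276800625/1764 ≈ 7.5265e+6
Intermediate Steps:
f = 9 (f = 6 + 3 = 9)
J(O, b) = -63 (J(O, b) = -3*(3 + 9*2) = -3*(3 + 18) = -3*21 = -63)
I = 643/168 (I = -23*(-1/56) - 41*(-1/12) = 23/56 + 41/12 = 643/168 ≈ 3.8274)
(((35 - J(1, 6)) - 118)*(-141 + I))**2 = (((35 - 1*(-63)) - 118)*(-141 + 643/168))**2 = (((35 + 63) - 118)*(-23045/168))**2 = ((98 - 118)*(-23045/168))**2 = (-20*(-23045/168))**2 = (115225/42)**2 = 13276800625/1764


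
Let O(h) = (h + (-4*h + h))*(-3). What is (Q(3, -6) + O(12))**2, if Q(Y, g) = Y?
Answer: 5625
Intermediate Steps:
O(h) = 6*h (O(h) = (h - 3*h)*(-3) = -2*h*(-3) = 6*h)
(Q(3, -6) + O(12))**2 = (3 + 6*12)**2 = (3 + 72)**2 = 75**2 = 5625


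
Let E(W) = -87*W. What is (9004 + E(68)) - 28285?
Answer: -25197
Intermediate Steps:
(9004 + E(68)) - 28285 = (9004 - 87*68) - 28285 = (9004 - 5916) - 28285 = 3088 - 28285 = -25197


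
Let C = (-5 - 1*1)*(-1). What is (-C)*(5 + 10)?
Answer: -90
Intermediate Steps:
C = 6 (C = (-5 - 1)*(-1) = -6*(-1) = 6)
(-C)*(5 + 10) = (-1*6)*(5 + 10) = -6*15 = -90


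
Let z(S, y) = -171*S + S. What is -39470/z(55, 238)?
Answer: 3947/935 ≈ 4.2214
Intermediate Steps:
z(S, y) = -170*S
-39470/z(55, 238) = -39470/((-170*55)) = -39470/(-9350) = -39470*(-1/9350) = 3947/935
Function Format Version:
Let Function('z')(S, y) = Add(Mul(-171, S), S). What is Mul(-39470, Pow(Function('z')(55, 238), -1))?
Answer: Rational(3947, 935) ≈ 4.2214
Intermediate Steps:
Function('z')(S, y) = Mul(-170, S)
Mul(-39470, Pow(Function('z')(55, 238), -1)) = Mul(-39470, Pow(Mul(-170, 55), -1)) = Mul(-39470, Pow(-9350, -1)) = Mul(-39470, Rational(-1, 9350)) = Rational(3947, 935)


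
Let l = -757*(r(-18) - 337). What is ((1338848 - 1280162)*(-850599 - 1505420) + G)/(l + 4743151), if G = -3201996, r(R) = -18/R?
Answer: -138268533030/4997503 ≈ -27668.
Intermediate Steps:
l = 254352 (l = -757*(-18/(-18) - 337) = -757*(-18*(-1/18) - 337) = -757*(1 - 337) = -757*(-336) = 254352)
((1338848 - 1280162)*(-850599 - 1505420) + G)/(l + 4743151) = ((1338848 - 1280162)*(-850599 - 1505420) - 3201996)/(254352 + 4743151) = (58686*(-2356019) - 3201996)/4997503 = (-138265331034 - 3201996)*(1/4997503) = -138268533030*1/4997503 = -138268533030/4997503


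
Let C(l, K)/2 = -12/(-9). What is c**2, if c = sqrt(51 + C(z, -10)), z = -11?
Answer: 161/3 ≈ 53.667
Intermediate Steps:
C(l, K) = 8/3 (C(l, K) = 2*(-12/(-9)) = 2*(-12*(-1/9)) = 2*(4/3) = 8/3)
c = sqrt(483)/3 (c = sqrt(51 + 8/3) = sqrt(161/3) = sqrt(483)/3 ≈ 7.3258)
c**2 = (sqrt(483)/3)**2 = 161/3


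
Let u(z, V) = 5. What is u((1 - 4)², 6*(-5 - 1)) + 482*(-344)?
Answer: -165803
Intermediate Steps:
u((1 - 4)², 6*(-5 - 1)) + 482*(-344) = 5 + 482*(-344) = 5 - 165808 = -165803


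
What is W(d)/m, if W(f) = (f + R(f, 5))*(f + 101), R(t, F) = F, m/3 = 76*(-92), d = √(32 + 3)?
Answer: -45/1748 - 53*√35/10488 ≈ -0.055640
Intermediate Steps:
d = √35 ≈ 5.9161
m = -20976 (m = 3*(76*(-92)) = 3*(-6992) = -20976)
W(f) = (5 + f)*(101 + f) (W(f) = (f + 5)*(f + 101) = (5 + f)*(101 + f))
W(d)/m = (505 + (√35)² + 106*√35)/(-20976) = (505 + 35 + 106*√35)*(-1/20976) = (540 + 106*√35)*(-1/20976) = -45/1748 - 53*√35/10488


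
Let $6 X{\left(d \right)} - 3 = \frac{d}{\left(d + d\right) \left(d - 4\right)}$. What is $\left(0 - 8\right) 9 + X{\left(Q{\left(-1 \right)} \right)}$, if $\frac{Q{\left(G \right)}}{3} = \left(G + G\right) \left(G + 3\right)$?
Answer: $- \frac{13729}{192} \approx -71.505$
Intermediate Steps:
$Q{\left(G \right)} = 6 G \left(3 + G\right)$ ($Q{\left(G \right)} = 3 \left(G + G\right) \left(G + 3\right) = 3 \cdot 2 G \left(3 + G\right) = 6 G \left(3 + G\right)$)
$X{\left(d \right)} = \frac{1}{2} + \frac{1}{12 \left(-4 + d\right)}$ ($X{\left(d \right)} = \frac{1}{2} + \frac{d \frac{1}{\left(d + d\right) \left(d - 4\right)}}{6} = \frac{1}{2} + \frac{d \frac{1}{2 d \left(-4 + d\right)}}{6} = \frac{1}{2} + \frac{\frac{1}{2} \frac{1}{-4 + d}}{6} = \frac{1}{2} + \frac{1}{12 \left(-4 + d\right)}$)
$\left(0 - 8\right) 9 + X{\left(Q{\left(-1 \right)} \right)} = \left(0 - 8\right) 9 + \frac{-23 + 6 \cdot 6 \left(-1\right) \left(3 - 1\right)}{12 \left(-4 + 6 \left(-1\right) \left(3 - 1\right)\right)} = \left(0 - 8\right) 9 + \frac{-23 + 6 \cdot 6 \left(-1\right) 2}{12 \left(-4 + 6 \left(-1\right) 2\right)} = \left(-8\right) 9 + \frac{-23 + 6 \left(-12\right)}{12 \left(-4 - 12\right)} = -72 + \frac{-23 - 72}{12 \left(-16\right)} = -72 + \frac{1}{12} \left(- \frac{1}{16}\right) \left(-95\right) = -72 + \frac{95}{192} = - \frac{13729}{192}$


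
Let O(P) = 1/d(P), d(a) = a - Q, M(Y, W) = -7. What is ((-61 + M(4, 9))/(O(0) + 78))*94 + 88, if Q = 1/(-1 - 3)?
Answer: 412/41 ≈ 10.049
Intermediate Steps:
Q = -¼ (Q = 1/(-4) = -¼ ≈ -0.25000)
d(a) = ¼ + a (d(a) = a - 1*(-¼) = a + ¼ = ¼ + a)
O(P) = 1/(¼ + P)
((-61 + M(4, 9))/(O(0) + 78))*94 + 88 = ((-61 - 7)/(4/(1 + 4*0) + 78))*94 + 88 = -68/(4/(1 + 0) + 78)*94 + 88 = -68/(4/1 + 78)*94 + 88 = -68/(4*1 + 78)*94 + 88 = -68/(4 + 78)*94 + 88 = -68/82*94 + 88 = -68*1/82*94 + 88 = -34/41*94 + 88 = -3196/41 + 88 = 412/41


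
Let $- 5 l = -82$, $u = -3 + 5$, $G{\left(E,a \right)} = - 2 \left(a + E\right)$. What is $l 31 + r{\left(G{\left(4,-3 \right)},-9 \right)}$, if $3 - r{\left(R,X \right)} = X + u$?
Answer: $\frac{2592}{5} \approx 518.4$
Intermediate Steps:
$G{\left(E,a \right)} = - 2 E - 2 a$ ($G{\left(E,a \right)} = - 2 \left(E + a\right) = - 2 E - 2 a$)
$u = 2$
$r{\left(R,X \right)} = 1 - X$ ($r{\left(R,X \right)} = 3 - \left(X + 2\right) = 3 - \left(2 + X\right) = 1 - X$)
$l = \frac{82}{5}$ ($l = \left(- \frac{1}{5}\right) \left(-82\right) = \frac{82}{5} \approx 16.4$)
$l 31 + r{\left(G{\left(4,-3 \right)},-9 \right)} = \frac{82}{5} \cdot 31 + \left(1 - -9\right) = \frac{2542}{5} + \left(1 + 9\right) = \frac{2542}{5} + 10 = \frac{2592}{5}$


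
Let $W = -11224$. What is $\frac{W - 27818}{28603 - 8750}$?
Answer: $- \frac{39042}{19853} \approx -1.9666$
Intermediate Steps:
$\frac{W - 27818}{28603 - 8750} = \frac{-11224 - 27818}{28603 - 8750} = - \frac{39042}{19853}$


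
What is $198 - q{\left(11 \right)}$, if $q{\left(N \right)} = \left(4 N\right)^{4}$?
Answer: $-3747898$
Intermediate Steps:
$q{\left(N \right)} = 256 N^{4}$
$198 - q{\left(11 \right)} = 198 - 256 \cdot 11^{4} = 198 - 256 \cdot 14641 = 198 - 3748096 = -3747898$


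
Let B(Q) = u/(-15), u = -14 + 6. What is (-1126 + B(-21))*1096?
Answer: -18502672/15 ≈ -1.2335e+6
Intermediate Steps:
u = -8
B(Q) = 8/15 (B(Q) = -8/(-15) = -8*(-1/15) = 8/15)
(-1126 + B(-21))*1096 = (-1126 + 8/15)*1096 = -16882/15*1096 = -18502672/15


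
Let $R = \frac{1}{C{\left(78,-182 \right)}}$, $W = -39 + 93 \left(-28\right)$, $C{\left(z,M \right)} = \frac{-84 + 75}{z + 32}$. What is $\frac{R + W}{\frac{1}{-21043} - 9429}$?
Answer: $\frac{502864571}{1785730032} \approx 0.2816$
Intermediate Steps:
$C{\left(z,M \right)} = - \frac{9}{32 + z}$
$W = -2643$ ($W = -39 - 2604 = -2643$)
$R = - \frac{110}{9}$ ($R = \frac{1}{\left(-9\right) \frac{1}{32 + 78}} = \frac{1}{\left(-9\right) \frac{1}{110}} = \frac{1}{- \frac{9}{110}} = - \frac{110}{9} \approx -12.222$)
$\frac{R + W}{\frac{1}{-21043} - 9429} = \frac{- \frac{110}{9} - 2643}{\frac{1}{-21043} - 9429} = - \frac{23897}{9 \left(- \frac{1}{21043} - 9429\right)} = - \frac{23897}{9 \left(- \frac{198414448}{21043}\right)} = \left(- \frac{23897}{9}\right) \left(- \frac{21043}{198414448}\right) = \frac{502864571}{1785730032}$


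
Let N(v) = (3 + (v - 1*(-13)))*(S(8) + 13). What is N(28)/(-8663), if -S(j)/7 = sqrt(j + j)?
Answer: 660/8663 ≈ 0.076186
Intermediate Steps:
S(j) = -7*sqrt(2)*sqrt(j) (S(j) = -7*sqrt(j + j) = -7*sqrt(2)*sqrt(j))
N(v) = -240 - 15*v (N(v) = (3 + (v - 1*(-13)))*(-7*sqrt(2)*sqrt(8) + 13) = (3 + (v + 13))*(-7*sqrt(2)*2*sqrt(2) + 13) = (3 + (13 + v))*(-28 + 13) = (16 + v)*(-15) = -240 - 15*v)
N(28)/(-8663) = (-240 - 15*28)/(-8663) = (-240 - 420)*(-1/8663) = -660*(-1/8663) = 660/8663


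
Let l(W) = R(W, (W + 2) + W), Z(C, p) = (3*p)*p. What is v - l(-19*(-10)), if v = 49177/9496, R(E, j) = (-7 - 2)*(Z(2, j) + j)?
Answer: 37446442633/9496 ≈ 3.9434e+6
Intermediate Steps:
Z(C, p) = 3*p²
R(E, j) = -27*j² - 9*j (R(E, j) = (-7 - 2)*(3*j² + j) = -9*(j + 3*j²) = -27*j² - 9*j)
v = 49177/9496 (v = 49177*(1/9496) = 49177/9496 ≈ 5.1787)
l(W) = 9*(-7 - 6*W)*(2 + 2*W) (l(W) = 9*((W + 2) + W)*(-1 - 3*((W + 2) + W)) = 9*((2 + W) + W)*(-1 - 3*((2 + W) + W)) = 9*(2 + 2*W)*(-1 - 3*(2 + 2*W)) = 9*(2 + 2*W)*(-1 + (-6 - 6*W)) = 9*(2 + 2*W)*(-7 - 6*W) = 9*(-7 - 6*W)*(2 + 2*W))
v - l(-19*(-10)) = 49177/9496 - (-126 - (-4446)*(-10) - 108*(-19*(-10))²) = 49177/9496 - (-126 - 234*190 - 108*190²) = 49177/9496 - (-126 - 44460 - 108*36100) = 49177/9496 - (-126 - 44460 - 3898800) = 49177/9496 - 1*(-3943386) = 49177/9496 + 3943386 = 37446442633/9496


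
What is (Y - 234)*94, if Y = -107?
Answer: -32054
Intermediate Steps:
(Y - 234)*94 = (-107 - 234)*94 = -341*94 = -32054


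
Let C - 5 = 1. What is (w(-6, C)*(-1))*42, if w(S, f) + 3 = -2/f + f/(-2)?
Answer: 266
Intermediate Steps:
C = 6 (C = 5 + 1 = 6)
w(S, f) = -3 - 2/f - f/2 (w(S, f) = -3 + (-2/f + f/(-2)) = -3 + (-2/f + f*(-1/2)) = -3 + (-2/f - f/2) = -3 - 2/f - f/2)
(w(-6, C)*(-1))*42 = ((-3 - 2/6 - 1/2*6)*(-1))*42 = ((-3 - 2*1/6 - 3)*(-1))*42 = ((-3 - 1/3 - 3)*(-1))*42 = -19/3*(-1)*42 = (19/3)*42 = 266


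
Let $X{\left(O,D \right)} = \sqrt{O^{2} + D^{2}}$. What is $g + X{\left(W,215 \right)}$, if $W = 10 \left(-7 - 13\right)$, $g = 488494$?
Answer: $488494 + 5 \sqrt{3449} \approx 4.8879 \cdot 10^{5}$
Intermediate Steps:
$W = -200$ ($W = 10 \left(-20\right) = -200$)
$X{\left(O,D \right)} = \sqrt{D^{2} + O^{2}}$
$g + X{\left(W,215 \right)} = 488494 + \sqrt{215^{2} + \left(-200\right)^{2}} = 488494 + \sqrt{46225 + 40000} = 488494 + \sqrt{86225} = 488494 + 5 \sqrt{3449}$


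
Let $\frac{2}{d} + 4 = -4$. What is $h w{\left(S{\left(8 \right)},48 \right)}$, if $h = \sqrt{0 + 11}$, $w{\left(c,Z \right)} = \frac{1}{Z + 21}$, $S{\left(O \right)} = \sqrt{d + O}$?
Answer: $\frac{\sqrt{11}}{69} \approx 0.048067$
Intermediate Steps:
$d = - \frac{1}{4}$ ($d = \frac{2}{-4 - 4} = \frac{2}{-8} = 2 \left(- \frac{1}{8}\right) = - \frac{1}{4} \approx -0.25$)
$S{\left(O \right)} = \sqrt{- \frac{1}{4} + O}$
$w{\left(c,Z \right)} = \frac{1}{21 + Z}$
$h = \sqrt{11} \approx 3.3166$
$h w{\left(S{\left(8 \right)},48 \right)} = \frac{\sqrt{11}}{21 + 48} = \frac{\sqrt{11}}{69}$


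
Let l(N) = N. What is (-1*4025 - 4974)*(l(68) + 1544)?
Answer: -14506388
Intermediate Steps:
(-1*4025 - 4974)*(l(68) + 1544) = (-1*4025 - 4974)*(68 + 1544) = (-4025 - 4974)*1612 = -8999*1612 = -14506388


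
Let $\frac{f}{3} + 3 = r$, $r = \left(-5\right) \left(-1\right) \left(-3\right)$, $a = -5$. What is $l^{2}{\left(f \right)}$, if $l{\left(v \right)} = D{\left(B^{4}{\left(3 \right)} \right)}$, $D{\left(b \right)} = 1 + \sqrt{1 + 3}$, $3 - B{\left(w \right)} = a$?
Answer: $9$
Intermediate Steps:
$B{\left(w \right)} = 8$ ($B{\left(w \right)} = 3 - -5 = 3 + 5 = 8$)
$r = -15$ ($r = 5 \left(-3\right) = -15$)
$f = -54$ ($f = -9 + 3 \left(-15\right) = -9 - 45 = -54$)
$D{\left(b \right)} = 3$ ($D{\left(b \right)} = 1 + \sqrt{4} = 1 + 2 = 3$)
$l{\left(v \right)} = 3$
$l^{2}{\left(f \right)} = 3^{2} = 9$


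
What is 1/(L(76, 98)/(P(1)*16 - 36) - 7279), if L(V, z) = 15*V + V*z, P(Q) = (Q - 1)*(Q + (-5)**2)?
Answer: -9/67658 ≈ -0.00013302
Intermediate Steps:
P(Q) = (-1 + Q)*(25 + Q) (P(Q) = (-1 + Q)*(Q + 25) = (-1 + Q)*(25 + Q))
1/(L(76, 98)/(P(1)*16 - 36) - 7279) = 1/((76*(15 + 98))/((-25 + 1**2 + 24*1)*16 - 36) - 7279) = 1/((76*113)/((-25 + 1 + 24)*16 - 36) - 7279) = 1/(8588/(0*16 - 36) - 7279) = 1/(8588/(0 - 36) - 7279) = 1/(8588/(-36) - 7279) = 1/(8588*(-1/36) - 7279) = 1/(-2147/9 - 7279) = 1/(-67658/9) = -9/67658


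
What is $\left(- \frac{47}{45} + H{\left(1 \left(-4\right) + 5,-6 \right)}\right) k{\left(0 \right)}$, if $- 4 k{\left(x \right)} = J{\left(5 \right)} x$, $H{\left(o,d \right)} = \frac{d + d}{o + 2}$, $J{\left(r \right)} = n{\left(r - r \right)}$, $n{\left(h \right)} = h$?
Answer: $0$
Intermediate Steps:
$J{\left(r \right)} = 0$ ($J{\left(r \right)} = r - r = 0$)
$H{\left(o,d \right)} = \frac{2 d}{2 + o}$
$k{\left(x \right)} = 0$ ($k{\left(x \right)} = - \frac{0 x}{4} = \left(- \frac{1}{4}\right) 0 = 0$)
$\left(- \frac{47}{45} + H{\left(1 \left(-4\right) + 5,-6 \right)}\right) k{\left(0 \right)} = \left(- \frac{47}{45} + 2 \left(-6\right) \frac{1}{2 + \left(1 \left(-4\right) + 5\right)}\right) 0 = \left(\left(-47\right) \frac{1}{45} + 2 \left(-6\right) \frac{1}{2 + \left(-4 + 5\right)}\right) 0 = \left(- \frac{47}{45} + 2 \left(-6\right) \frac{1}{2 + 1}\right) 0 = \left(- \frac{47}{45} + 2 \left(-6\right) \frac{1}{3}\right) 0 = \left(- \frac{47}{45} - 4\right) 0 = \left(- \frac{227}{45}\right) 0 = 0$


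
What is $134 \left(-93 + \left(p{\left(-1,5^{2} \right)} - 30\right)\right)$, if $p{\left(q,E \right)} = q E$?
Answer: $-19832$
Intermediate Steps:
$p{\left(q,E \right)} = E q$
$134 \left(-93 + \left(p{\left(-1,5^{2} \right)} - 30\right)\right) = 134 \left(-93 - \left(30 - 5^{2} \left(-1\right)\right)\right) = 134 \left(-93 + \left(25 \left(-1\right) - 30\right)\right) = 134 \left(-93 - 55\right) = 134 \left(-148\right) = -19832$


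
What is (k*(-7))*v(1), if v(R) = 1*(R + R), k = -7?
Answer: 98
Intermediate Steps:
v(R) = 2*R (v(R) = 1*(2*R) = 2*R)
(k*(-7))*v(1) = (-7*(-7))*(2*1) = 49*2 = 98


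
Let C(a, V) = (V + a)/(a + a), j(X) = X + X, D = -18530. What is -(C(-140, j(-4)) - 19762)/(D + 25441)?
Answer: 1383303/483770 ≈ 2.8594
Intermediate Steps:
j(X) = 2*X
C(a, V) = (V + a)/(2*a) (C(a, V) = (V + a)/((2*a)) = (V + a)*(1/(2*a)) = (V + a)/(2*a))
-(C(-140, j(-4)) - 19762)/(D + 25441) = -((½)*(2*(-4) - 140)/(-140) - 19762)/(-18530 + 25441) = -((½)*(-1/140)*(-8 - 140) - 19762)/6911 = -((½)*(-1/140)*(-148) - 19762)/6911 = -(37/70 - 19762)/6911 = -(-1383303)/(70*6911) = -1*(-1383303/483770) = 1383303/483770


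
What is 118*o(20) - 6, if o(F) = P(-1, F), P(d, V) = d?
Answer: -124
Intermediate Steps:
o(F) = -1
118*o(20) - 6 = 118*(-1) - 6 = -118 - 6 = -124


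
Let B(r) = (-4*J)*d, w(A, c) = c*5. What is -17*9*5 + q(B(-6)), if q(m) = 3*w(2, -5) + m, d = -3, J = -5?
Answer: -900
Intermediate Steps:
w(A, c) = 5*c
B(r) = -60 (B(r) = -4*(-5)*(-3) = 20*(-3) = -60)
q(m) = -75 + m (q(m) = 3*(5*(-5)) + m = 3*(-25) + m = -75 + m)
-17*9*5 + q(B(-6)) = -17*9*5 + (-75 - 60) = -153*5 - 135 = -765 - 135 = -900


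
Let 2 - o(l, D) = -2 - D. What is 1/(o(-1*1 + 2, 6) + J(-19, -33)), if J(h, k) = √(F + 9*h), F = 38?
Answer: 10/233 - I*√133/233 ≈ 0.042918 - 0.049496*I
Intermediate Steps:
J(h, k) = √(38 + 9*h)
o(l, D) = 4 + D (o(l, D) = 2 - (-2 - D) = 2 + (2 + D) = 4 + D)
1/(o(-1*1 + 2, 6) + J(-19, -33)) = 1/((4 + 6) + √(38 + 9*(-19))) = 1/(10 + √(38 - 171)) = 1/(10 + √(-133)) = 1/(10 + I*√133)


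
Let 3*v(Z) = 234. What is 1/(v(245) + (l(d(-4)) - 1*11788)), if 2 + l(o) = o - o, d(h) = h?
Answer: -1/11712 ≈ -8.5382e-5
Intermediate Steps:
v(Z) = 78 (v(Z) = (1/3)*234 = 78)
l(o) = -2 (l(o) = -2 + (o - o) = -2 + 0 = -2)
1/(v(245) + (l(d(-4)) - 1*11788)) = 1/(78 + (-2 - 1*11788)) = 1/(78 + (-2 - 11788)) = 1/(78 - 11790) = 1/(-11712) = -1/11712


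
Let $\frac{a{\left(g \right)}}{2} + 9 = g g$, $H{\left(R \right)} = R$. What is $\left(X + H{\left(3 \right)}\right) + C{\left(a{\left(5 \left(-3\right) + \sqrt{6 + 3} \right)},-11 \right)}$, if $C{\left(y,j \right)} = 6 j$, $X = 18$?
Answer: $-45$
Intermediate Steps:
$a{\left(g \right)} = -18 + 2 g^{2}$ ($a{\left(g \right)} = -18 + 2 g g = -18 + 2 g^{2}$)
$\left(X + H{\left(3 \right)}\right) + C{\left(a{\left(5 \left(-3\right) + \sqrt{6 + 3} \right)},-11 \right)} = \left(18 + 3\right) + 6 \left(-11\right) = 21 - 66 = -45$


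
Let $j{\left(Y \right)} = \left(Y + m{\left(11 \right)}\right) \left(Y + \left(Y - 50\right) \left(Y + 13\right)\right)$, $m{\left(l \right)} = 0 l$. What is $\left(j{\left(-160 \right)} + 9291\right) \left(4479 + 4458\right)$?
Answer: $-43829809533$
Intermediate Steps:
$m{\left(l \right)} = 0$
$j{\left(Y \right)} = Y \left(Y + \left(-50 + Y\right) \left(13 + Y\right)\right)$ ($j{\left(Y \right)} = \left(Y + 0\right) \left(Y + \left(Y - 50\right) \left(Y + 13\right)\right) = Y \left(Y + \left(Y - 50\right) \left(13 + Y\right)\right) = Y \left(Y + \left(-50 + Y\right) \left(13 + Y\right)\right)$)
$\left(j{\left(-160 \right)} + 9291\right) \left(4479 + 4458\right) = \left(- 160 \left(-650 + \left(-160\right)^{2} - -5760\right) + 9291\right) \left(4479 + 4458\right) = \left(- 160 \left(-650 + 25600 + 5760\right) + 9291\right) 8937 = \left(\left(-160\right) 30710 + 9291\right) 8937 = \left(-4913600 + 9291\right) 8937 = \left(-4904309\right) 8937 = -43829809533$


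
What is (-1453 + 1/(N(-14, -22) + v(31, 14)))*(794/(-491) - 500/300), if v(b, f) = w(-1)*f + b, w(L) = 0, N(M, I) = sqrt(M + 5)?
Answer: 2272388741/476270 + 4837*I/476270 ≈ 4771.2 + 0.010156*I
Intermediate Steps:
N(M, I) = sqrt(5 + M)
v(b, f) = b (v(b, f) = 0*f + b = 0 + b = b)
(-1453 + 1/(N(-14, -22) + v(31, 14)))*(794/(-491) - 500/300) = (-1453 + 1/(sqrt(5 - 14) + 31))*(794/(-491) - 500/300) = (-1453 + 1/(sqrt(-9) + 31))*(794*(-1/491) - 500*1/300) = (-1453 + 1/(3*I + 31))*(-794/491 - 5/3) = (-1453 + 1/(31 + 3*I))*(-4837/1473) = (-1453 + (31 - 3*I)/970)*(-4837/1473) = 7028161/1473 - 4837*(31 - 3*I)/1428810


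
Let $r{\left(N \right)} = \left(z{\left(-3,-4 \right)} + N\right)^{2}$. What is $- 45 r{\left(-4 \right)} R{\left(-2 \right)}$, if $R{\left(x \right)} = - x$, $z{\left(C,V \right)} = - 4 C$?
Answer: $-5760$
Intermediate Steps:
$r{\left(N \right)} = \left(12 + N\right)^{2}$ ($r{\left(N \right)} = \left(\left(-4\right) \left(-3\right) + N\right)^{2} = \left(12 + N\right)^{2}$)
$- 45 r{\left(-4 \right)} R{\left(-2 \right)} = - 45 \left(12 - 4\right)^{2} \left(\left(-1\right) \left(-2\right)\right) = - 45 \cdot 8^{2} \cdot 2 = \left(-45\right) 64 \cdot 2 = \left(-2880\right) 2 = -5760$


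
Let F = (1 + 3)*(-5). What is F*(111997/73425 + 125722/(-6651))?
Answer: 11314994404/32556645 ≈ 347.55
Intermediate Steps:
F = -20 (F = 4*(-5) = -20)
F*(111997/73425 + 125722/(-6651)) = -20*(111997/73425 + 125722/(-6651)) = -20*(111997*(1/73425) + 125722*(-1/6651)) = -20*(111997/73425 - 125722/6651) = -20*(-2828748601/162783225) = 11314994404/32556645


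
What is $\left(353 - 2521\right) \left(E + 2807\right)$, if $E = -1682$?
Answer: $-2439000$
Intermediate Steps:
$\left(353 - 2521\right) \left(E + 2807\right) = \left(353 - 2521\right) \left(-1682 + 2807\right) = \left(353 - 2521\right) 1125 = \left(-2168\right) 1125 = -2439000$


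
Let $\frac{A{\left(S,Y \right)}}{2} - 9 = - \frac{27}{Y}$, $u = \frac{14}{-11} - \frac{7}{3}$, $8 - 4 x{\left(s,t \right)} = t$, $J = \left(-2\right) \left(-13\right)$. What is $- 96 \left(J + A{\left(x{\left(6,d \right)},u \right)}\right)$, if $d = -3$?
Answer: $- \frac{673728}{119} \approx -5661.6$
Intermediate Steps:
$J = 26$
$x{\left(s,t \right)} = 2 - \frac{t}{4}$
$u = - \frac{119}{33}$ ($u = 14 \left(- \frac{1}{11}\right) - \frac{7}{3} = - \frac{14}{11} - \frac{7}{3} = - \frac{119}{33} \approx -3.6061$)
$A{\left(S,Y \right)} = 18 - \frac{54}{Y}$ ($A{\left(S,Y \right)} = 18 + 2 \left(- \frac{27}{Y}\right) = 18 - \frac{54}{Y}$)
$- 96 \left(J + A{\left(x{\left(6,d \right)},u \right)}\right) = - 96 \left(26 + \left(18 - \frac{54}{- \frac{119}{33}}\right)\right) = - 96 \left(26 + \left(18 - - \frac{1782}{119}\right)\right) = - 96 \left(26 + \left(18 + \frac{1782}{119}\right)\right) = - 96 \left(26 + \frac{3924}{119}\right) = \left(-96\right) \frac{7018}{119} = - \frac{673728}{119}$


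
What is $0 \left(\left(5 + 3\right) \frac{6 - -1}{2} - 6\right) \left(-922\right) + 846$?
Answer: $846$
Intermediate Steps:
$0 \left(\left(5 + 3\right) \frac{6 - -1}{2} - 6\right) \left(-922\right) + 846 = 0 \left(8 \left(6 + 1\right) \frac{1}{2} - 6\right) \left(-922\right) + 846 = 0 \left(8 \cdot 7 \cdot \frac{1}{2} - 6\right) \left(-922\right) + 846 = 0 \left(8 \cdot \frac{7}{2} - 6\right) \left(-922\right) + 846 = 0 \left(28 - 6\right) \left(-922\right) + 846 = 0 \cdot 22 \left(-922\right) + 846 = 0 \left(-922\right) + 846 = 0 + 846 = 846$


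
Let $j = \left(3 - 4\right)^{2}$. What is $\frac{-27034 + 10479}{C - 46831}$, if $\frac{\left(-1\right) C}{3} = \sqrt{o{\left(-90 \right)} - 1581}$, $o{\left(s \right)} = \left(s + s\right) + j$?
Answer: $\frac{110755315}{313308343} - \frac{28380 i \sqrt{110}}{313308343} \approx 0.3535 - 0.00095003 i$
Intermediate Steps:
$j = 1$ ($j = \left(-1\right)^{2} = 1$)
$o{\left(s \right)} = 1 + 2 s$ ($o{\left(s \right)} = \left(s + s\right) + 1 = 2 s + 1 = 1 + 2 s$)
$C = - 12 i \sqrt{110}$ ($C = - 3 \sqrt{\left(1 + 2 \left(-90\right)\right) - 1581} = - 3 \sqrt{\left(1 - 180\right) - 1581} = - 3 \sqrt{-179 - 1581} = - 3 \sqrt{-1760} = - 3 \cdot 4 i \sqrt{110} = - 12 i \sqrt{110} \approx - 125.86 i$)
$\frac{-27034 + 10479}{C - 46831} = \frac{-27034 + 10479}{- 12 i \sqrt{110} - 46831} = - \frac{16555}{- 12 i \sqrt{110} - 46831} = - \frac{16555}{-46831 - 12 i \sqrt{110}}$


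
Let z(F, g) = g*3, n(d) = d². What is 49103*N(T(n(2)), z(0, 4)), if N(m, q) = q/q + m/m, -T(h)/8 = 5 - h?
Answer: 98206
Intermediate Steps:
z(F, g) = 3*g
T(h) = -40 + 8*h (T(h) = -8*(5 - h) = -40 + 8*h)
N(m, q) = 2 (N(m, q) = 1 + 1 = 2)
49103*N(T(n(2)), z(0, 4)) = 49103*2 = 98206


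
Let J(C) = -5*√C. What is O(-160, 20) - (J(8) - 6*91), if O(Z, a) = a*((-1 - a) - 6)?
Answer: 6 + 10*√2 ≈ 20.142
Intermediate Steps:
O(Z, a) = a*(-7 - a)
O(-160, 20) - (J(8) - 6*91) = -1*20*(7 + 20) - (-10*√2 - 6*91) = -1*20*27 - (-10*√2 - 546) = -540 - (-10*√2 - 546) = -540 - (-546 - 10*√2) = -540 + (546 + 10*√2) = 6 + 10*√2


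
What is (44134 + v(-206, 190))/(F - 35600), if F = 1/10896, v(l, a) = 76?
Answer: -481712160/387897599 ≈ -1.2419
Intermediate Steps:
F = 1/10896 ≈ 9.1777e-5
(44134 + v(-206, 190))/(F - 35600) = (44134 + 76)/(1/10896 - 35600) = 44210/(-387897599/10896) = 44210*(-10896/387897599) = -481712160/387897599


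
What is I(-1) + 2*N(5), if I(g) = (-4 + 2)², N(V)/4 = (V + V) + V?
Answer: 124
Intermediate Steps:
N(V) = 12*V (N(V) = 4*((V + V) + V) = 4*(2*V + V) = 4*(3*V) = 12*V)
I(g) = 4 (I(g) = (-2)² = 4)
I(-1) + 2*N(5) = 4 + 2*(12*5) = 4 + 2*60 = 4 + 120 = 124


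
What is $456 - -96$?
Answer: $552$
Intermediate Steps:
$456 - -96 = 456 + 96 = 552$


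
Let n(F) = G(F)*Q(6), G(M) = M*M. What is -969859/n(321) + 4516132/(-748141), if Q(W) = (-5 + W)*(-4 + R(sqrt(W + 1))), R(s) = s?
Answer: -1285755688232/693802771029 + 969859*sqrt(7)/927369 ≈ 0.91377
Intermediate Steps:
G(M) = M**2
Q(W) = (-5 + W)*(-4 + sqrt(1 + W)) (Q(W) = (-5 + W)*(-4 + sqrt(W + 1)) = (-5 + W)*(-4 + sqrt(1 + W)))
n(F) = F**2*(-4 + sqrt(7)) (n(F) = F**2*(20 - 5*sqrt(1 + 6) - 4*6 + 6*sqrt(1 + 6)) = F**2*(20 - 5*sqrt(7) - 24 + 6*sqrt(7)) = F**2*(-4 + sqrt(7)))
-969859/n(321) + 4516132/(-748141) = -969859*1/(103041*(-4 + sqrt(7))) + 4516132/(-748141) = -969859*1/(103041*(-4 + sqrt(7))) + 4516132*(-1/748141) = -969859/(-412164 + 103041*sqrt(7)) - 4516132/748141 = -4516132/748141 - 969859/(-412164 + 103041*sqrt(7))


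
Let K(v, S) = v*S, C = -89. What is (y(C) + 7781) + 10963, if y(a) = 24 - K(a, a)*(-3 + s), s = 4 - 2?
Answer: 26689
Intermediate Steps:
s = 2
K(v, S) = S*v
y(a) = 24 + a² (y(a) = 24 - a*a*(-3 + 2) = 24 - a²*(-1) = 24 - (-1)*a² = 24 + a²)
(y(C) + 7781) + 10963 = ((24 + (-89)²) + 7781) + 10963 = ((24 + 7921) + 7781) + 10963 = (7945 + 7781) + 10963 = 15726 + 10963 = 26689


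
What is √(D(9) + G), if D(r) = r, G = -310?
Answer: I*√301 ≈ 17.349*I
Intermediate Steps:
√(D(9) + G) = √(9 - 310) = √(-301) = I*√301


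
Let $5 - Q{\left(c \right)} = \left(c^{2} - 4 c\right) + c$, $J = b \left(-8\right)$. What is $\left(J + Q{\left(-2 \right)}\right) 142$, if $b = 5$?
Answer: $-6390$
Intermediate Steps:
$J = -40$ ($J = 5 \left(-8\right) = -40$)
$Q{\left(c \right)} = 5 - c^{2} + 3 c$ ($Q{\left(c \right)} = 5 - \left(\left(c^{2} - 4 c\right) + c\right) = 5 - \left(c^{2} - 3 c\right) = 5 - c^{2} + 3 c$)
$\left(J + Q{\left(-2 \right)}\right) 142 = \left(-40 + \left(5 - \left(-2\right)^{2} + 3 \left(-2\right)\right)\right) 142 = \left(-40 - 5\right) 142 = \left(-45\right) 142 = -6390$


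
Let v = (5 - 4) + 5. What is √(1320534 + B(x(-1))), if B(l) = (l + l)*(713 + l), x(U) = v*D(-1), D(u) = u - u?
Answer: 3*√146726 ≈ 1149.1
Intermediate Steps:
D(u) = 0
v = 6 (v = 1 + 5 = 6)
x(U) = 0 (x(U) = 6*0 = 0)
B(l) = 2*l*(713 + l) (B(l) = (2*l)*(713 + l) = 2*l*(713 + l))
√(1320534 + B(x(-1))) = √(1320534 + 2*0*(713 + 0)) = √(1320534 + 2*0*713) = √(1320534 + 0) = √1320534 = 3*√146726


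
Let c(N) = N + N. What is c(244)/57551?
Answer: 488/57551 ≈ 0.0084794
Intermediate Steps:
c(N) = 2*N
c(244)/57551 = (2*244)/57551 = 488*(1/57551) = 488/57551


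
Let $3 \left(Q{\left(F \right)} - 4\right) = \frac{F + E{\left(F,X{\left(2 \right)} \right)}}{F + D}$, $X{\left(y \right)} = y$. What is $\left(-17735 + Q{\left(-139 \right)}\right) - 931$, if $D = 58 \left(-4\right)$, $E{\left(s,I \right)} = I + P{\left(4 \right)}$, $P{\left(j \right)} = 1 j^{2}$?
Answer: $- \frac{20770685}{1113} \approx -18662.0$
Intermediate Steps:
$P{\left(j \right)} = j^{2}$
$E{\left(s,I \right)} = 16 + I$ ($E{\left(s,I \right)} = I + 4^{2} = I + 16 = 16 + I$)
$D = -232$
$Q{\left(F \right)} = 4 + \frac{18 + F}{3 \left(-232 + F\right)}$ ($Q{\left(F \right)} = 4 + \frac{\left(F + \left(16 + 2\right)\right) \frac{1}{F - 232}}{3} = 4 + \frac{\left(F + 18\right) \frac{1}{-232 + F}}{3} = 4 + \frac{\left(18 + F\right) \frac{1}{-232 + F}}{3} = 4 + \frac{\frac{1}{-232 + F} \left(18 + F\right)}{3} = 4 + \frac{18 + F}{3 \left(-232 + F\right)}$)
$\left(-17735 + Q{\left(-139 \right)}\right) - 931 = \left(-17735 + \frac{-2766 + 13 \left(-139\right)}{3 \left(-232 - 139\right)}\right) - 931 = \left(-17735 + \frac{-2766 - 1807}{3 \left(-371\right)}\right) - 931 = \left(-17735 + \frac{1}{3} \left(- \frac{1}{371}\right) \left(-4573\right)\right) - 931 = \left(-17735 + \frac{4573}{1113}\right) - 931 = - \frac{19734482}{1113} - 931 = - \frac{20770685}{1113}$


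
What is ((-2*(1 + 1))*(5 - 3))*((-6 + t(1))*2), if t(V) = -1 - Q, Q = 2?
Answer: 144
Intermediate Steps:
t(V) = -3 (t(V) = -1 - 1*2 = -1 - 2 = -3)
((-2*(1 + 1))*(5 - 3))*((-6 + t(1))*2) = ((-2*(1 + 1))*(5 - 3))*((-6 - 3)*2) = (-2*2*2)*(-9*2) = -4*2*(-18) = -8*(-18) = 144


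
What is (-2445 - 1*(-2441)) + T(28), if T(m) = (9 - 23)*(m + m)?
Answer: -788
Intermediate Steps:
T(m) = -28*m
(-2445 - 1*(-2441)) + T(28) = (-2445 - 1*(-2441)) - 28*28 = (-2445 + 2441) - 784 = -4 - 784 = -788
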